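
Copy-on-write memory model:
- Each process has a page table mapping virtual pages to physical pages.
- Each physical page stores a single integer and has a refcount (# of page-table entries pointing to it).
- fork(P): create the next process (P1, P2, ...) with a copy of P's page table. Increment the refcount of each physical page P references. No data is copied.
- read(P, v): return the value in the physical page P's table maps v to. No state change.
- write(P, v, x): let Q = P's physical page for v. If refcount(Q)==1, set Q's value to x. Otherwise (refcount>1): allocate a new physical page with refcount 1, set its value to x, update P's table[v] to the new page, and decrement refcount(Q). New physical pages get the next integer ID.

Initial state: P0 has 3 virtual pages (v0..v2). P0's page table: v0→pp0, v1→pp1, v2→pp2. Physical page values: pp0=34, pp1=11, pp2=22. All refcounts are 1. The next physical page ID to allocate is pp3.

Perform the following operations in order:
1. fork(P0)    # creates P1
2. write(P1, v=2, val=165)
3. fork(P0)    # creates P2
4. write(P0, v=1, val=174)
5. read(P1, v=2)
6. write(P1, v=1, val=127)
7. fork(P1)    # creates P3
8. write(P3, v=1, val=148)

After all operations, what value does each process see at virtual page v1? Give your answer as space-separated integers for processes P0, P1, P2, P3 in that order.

Op 1: fork(P0) -> P1. 3 ppages; refcounts: pp0:2 pp1:2 pp2:2
Op 2: write(P1, v2, 165). refcount(pp2)=2>1 -> COPY to pp3. 4 ppages; refcounts: pp0:2 pp1:2 pp2:1 pp3:1
Op 3: fork(P0) -> P2. 4 ppages; refcounts: pp0:3 pp1:3 pp2:2 pp3:1
Op 4: write(P0, v1, 174). refcount(pp1)=3>1 -> COPY to pp4. 5 ppages; refcounts: pp0:3 pp1:2 pp2:2 pp3:1 pp4:1
Op 5: read(P1, v2) -> 165. No state change.
Op 6: write(P1, v1, 127). refcount(pp1)=2>1 -> COPY to pp5. 6 ppages; refcounts: pp0:3 pp1:1 pp2:2 pp3:1 pp4:1 pp5:1
Op 7: fork(P1) -> P3. 6 ppages; refcounts: pp0:4 pp1:1 pp2:2 pp3:2 pp4:1 pp5:2
Op 8: write(P3, v1, 148). refcount(pp5)=2>1 -> COPY to pp6. 7 ppages; refcounts: pp0:4 pp1:1 pp2:2 pp3:2 pp4:1 pp5:1 pp6:1
P0: v1 -> pp4 = 174
P1: v1 -> pp5 = 127
P2: v1 -> pp1 = 11
P3: v1 -> pp6 = 148

Answer: 174 127 11 148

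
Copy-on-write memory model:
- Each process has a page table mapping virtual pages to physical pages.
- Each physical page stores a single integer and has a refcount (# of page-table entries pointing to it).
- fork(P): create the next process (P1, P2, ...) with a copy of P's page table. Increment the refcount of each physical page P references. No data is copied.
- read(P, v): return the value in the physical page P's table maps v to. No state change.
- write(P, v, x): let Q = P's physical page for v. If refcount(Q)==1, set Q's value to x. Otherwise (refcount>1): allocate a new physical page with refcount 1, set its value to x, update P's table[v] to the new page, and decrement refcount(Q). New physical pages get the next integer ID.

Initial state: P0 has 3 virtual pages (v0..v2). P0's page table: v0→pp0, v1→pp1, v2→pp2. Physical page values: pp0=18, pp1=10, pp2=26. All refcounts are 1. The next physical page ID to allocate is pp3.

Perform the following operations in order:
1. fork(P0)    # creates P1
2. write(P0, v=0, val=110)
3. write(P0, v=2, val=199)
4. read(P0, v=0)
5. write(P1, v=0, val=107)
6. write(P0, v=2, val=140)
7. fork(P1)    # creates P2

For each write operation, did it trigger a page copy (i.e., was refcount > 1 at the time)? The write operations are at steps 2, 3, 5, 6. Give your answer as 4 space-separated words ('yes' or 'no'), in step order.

Op 1: fork(P0) -> P1. 3 ppages; refcounts: pp0:2 pp1:2 pp2:2
Op 2: write(P0, v0, 110). refcount(pp0)=2>1 -> COPY to pp3. 4 ppages; refcounts: pp0:1 pp1:2 pp2:2 pp3:1
Op 3: write(P0, v2, 199). refcount(pp2)=2>1 -> COPY to pp4. 5 ppages; refcounts: pp0:1 pp1:2 pp2:1 pp3:1 pp4:1
Op 4: read(P0, v0) -> 110. No state change.
Op 5: write(P1, v0, 107). refcount(pp0)=1 -> write in place. 5 ppages; refcounts: pp0:1 pp1:2 pp2:1 pp3:1 pp4:1
Op 6: write(P0, v2, 140). refcount(pp4)=1 -> write in place. 5 ppages; refcounts: pp0:1 pp1:2 pp2:1 pp3:1 pp4:1
Op 7: fork(P1) -> P2. 5 ppages; refcounts: pp0:2 pp1:3 pp2:2 pp3:1 pp4:1

yes yes no no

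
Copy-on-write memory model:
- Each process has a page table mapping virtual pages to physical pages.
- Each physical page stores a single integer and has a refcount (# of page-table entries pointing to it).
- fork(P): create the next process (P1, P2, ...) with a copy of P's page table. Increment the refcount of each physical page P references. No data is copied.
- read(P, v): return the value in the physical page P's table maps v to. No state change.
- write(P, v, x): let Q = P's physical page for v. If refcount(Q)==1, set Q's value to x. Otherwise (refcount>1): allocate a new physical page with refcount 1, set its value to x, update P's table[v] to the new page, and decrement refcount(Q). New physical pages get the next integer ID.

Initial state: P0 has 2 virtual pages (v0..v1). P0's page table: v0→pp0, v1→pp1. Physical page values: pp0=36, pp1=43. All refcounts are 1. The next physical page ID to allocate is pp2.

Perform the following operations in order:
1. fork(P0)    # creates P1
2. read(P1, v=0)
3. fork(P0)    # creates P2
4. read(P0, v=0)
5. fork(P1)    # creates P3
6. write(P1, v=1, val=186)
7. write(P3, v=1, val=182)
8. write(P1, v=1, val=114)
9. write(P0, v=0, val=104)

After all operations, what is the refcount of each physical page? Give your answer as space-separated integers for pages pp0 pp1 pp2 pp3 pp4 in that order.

Answer: 3 2 1 1 1

Derivation:
Op 1: fork(P0) -> P1. 2 ppages; refcounts: pp0:2 pp1:2
Op 2: read(P1, v0) -> 36. No state change.
Op 3: fork(P0) -> P2. 2 ppages; refcounts: pp0:3 pp1:3
Op 4: read(P0, v0) -> 36. No state change.
Op 5: fork(P1) -> P3. 2 ppages; refcounts: pp0:4 pp1:4
Op 6: write(P1, v1, 186). refcount(pp1)=4>1 -> COPY to pp2. 3 ppages; refcounts: pp0:4 pp1:3 pp2:1
Op 7: write(P3, v1, 182). refcount(pp1)=3>1 -> COPY to pp3. 4 ppages; refcounts: pp0:4 pp1:2 pp2:1 pp3:1
Op 8: write(P1, v1, 114). refcount(pp2)=1 -> write in place. 4 ppages; refcounts: pp0:4 pp1:2 pp2:1 pp3:1
Op 9: write(P0, v0, 104). refcount(pp0)=4>1 -> COPY to pp4. 5 ppages; refcounts: pp0:3 pp1:2 pp2:1 pp3:1 pp4:1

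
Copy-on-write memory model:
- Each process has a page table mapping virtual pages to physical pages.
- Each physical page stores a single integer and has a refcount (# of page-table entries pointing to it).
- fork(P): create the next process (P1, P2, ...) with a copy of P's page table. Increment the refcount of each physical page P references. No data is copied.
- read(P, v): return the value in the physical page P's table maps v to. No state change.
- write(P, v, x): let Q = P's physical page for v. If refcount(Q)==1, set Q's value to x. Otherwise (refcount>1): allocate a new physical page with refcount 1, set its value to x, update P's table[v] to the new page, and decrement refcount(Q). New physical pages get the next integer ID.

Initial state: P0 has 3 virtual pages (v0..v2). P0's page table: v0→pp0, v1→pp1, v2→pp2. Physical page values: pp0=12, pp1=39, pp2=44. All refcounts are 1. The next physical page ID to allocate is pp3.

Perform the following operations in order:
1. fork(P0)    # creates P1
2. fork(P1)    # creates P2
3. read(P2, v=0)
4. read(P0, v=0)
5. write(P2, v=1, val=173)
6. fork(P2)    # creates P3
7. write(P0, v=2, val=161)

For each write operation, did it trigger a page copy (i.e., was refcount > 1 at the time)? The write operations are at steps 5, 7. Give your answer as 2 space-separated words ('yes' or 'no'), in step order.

Op 1: fork(P0) -> P1. 3 ppages; refcounts: pp0:2 pp1:2 pp2:2
Op 2: fork(P1) -> P2. 3 ppages; refcounts: pp0:3 pp1:3 pp2:3
Op 3: read(P2, v0) -> 12. No state change.
Op 4: read(P0, v0) -> 12. No state change.
Op 5: write(P2, v1, 173). refcount(pp1)=3>1 -> COPY to pp3. 4 ppages; refcounts: pp0:3 pp1:2 pp2:3 pp3:1
Op 6: fork(P2) -> P3. 4 ppages; refcounts: pp0:4 pp1:2 pp2:4 pp3:2
Op 7: write(P0, v2, 161). refcount(pp2)=4>1 -> COPY to pp4. 5 ppages; refcounts: pp0:4 pp1:2 pp2:3 pp3:2 pp4:1

yes yes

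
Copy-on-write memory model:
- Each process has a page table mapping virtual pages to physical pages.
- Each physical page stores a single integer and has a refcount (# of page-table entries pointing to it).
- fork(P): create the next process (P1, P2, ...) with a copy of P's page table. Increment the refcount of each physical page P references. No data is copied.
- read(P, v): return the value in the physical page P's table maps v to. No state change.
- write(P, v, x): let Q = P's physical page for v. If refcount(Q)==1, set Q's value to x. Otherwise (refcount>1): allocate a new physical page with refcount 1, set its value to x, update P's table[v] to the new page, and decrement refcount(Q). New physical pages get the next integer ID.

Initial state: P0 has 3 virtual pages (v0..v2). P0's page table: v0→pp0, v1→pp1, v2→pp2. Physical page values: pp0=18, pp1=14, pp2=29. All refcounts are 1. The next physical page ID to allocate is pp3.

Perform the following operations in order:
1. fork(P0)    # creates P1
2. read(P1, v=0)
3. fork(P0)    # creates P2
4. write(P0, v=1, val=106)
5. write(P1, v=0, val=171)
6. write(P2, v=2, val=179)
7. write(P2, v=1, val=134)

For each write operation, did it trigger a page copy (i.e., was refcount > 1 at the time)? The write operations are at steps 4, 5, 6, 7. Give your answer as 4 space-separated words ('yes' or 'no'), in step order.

Op 1: fork(P0) -> P1. 3 ppages; refcounts: pp0:2 pp1:2 pp2:2
Op 2: read(P1, v0) -> 18. No state change.
Op 3: fork(P0) -> P2. 3 ppages; refcounts: pp0:3 pp1:3 pp2:3
Op 4: write(P0, v1, 106). refcount(pp1)=3>1 -> COPY to pp3. 4 ppages; refcounts: pp0:3 pp1:2 pp2:3 pp3:1
Op 5: write(P1, v0, 171). refcount(pp0)=3>1 -> COPY to pp4. 5 ppages; refcounts: pp0:2 pp1:2 pp2:3 pp3:1 pp4:1
Op 6: write(P2, v2, 179). refcount(pp2)=3>1 -> COPY to pp5. 6 ppages; refcounts: pp0:2 pp1:2 pp2:2 pp3:1 pp4:1 pp5:1
Op 7: write(P2, v1, 134). refcount(pp1)=2>1 -> COPY to pp6. 7 ppages; refcounts: pp0:2 pp1:1 pp2:2 pp3:1 pp4:1 pp5:1 pp6:1

yes yes yes yes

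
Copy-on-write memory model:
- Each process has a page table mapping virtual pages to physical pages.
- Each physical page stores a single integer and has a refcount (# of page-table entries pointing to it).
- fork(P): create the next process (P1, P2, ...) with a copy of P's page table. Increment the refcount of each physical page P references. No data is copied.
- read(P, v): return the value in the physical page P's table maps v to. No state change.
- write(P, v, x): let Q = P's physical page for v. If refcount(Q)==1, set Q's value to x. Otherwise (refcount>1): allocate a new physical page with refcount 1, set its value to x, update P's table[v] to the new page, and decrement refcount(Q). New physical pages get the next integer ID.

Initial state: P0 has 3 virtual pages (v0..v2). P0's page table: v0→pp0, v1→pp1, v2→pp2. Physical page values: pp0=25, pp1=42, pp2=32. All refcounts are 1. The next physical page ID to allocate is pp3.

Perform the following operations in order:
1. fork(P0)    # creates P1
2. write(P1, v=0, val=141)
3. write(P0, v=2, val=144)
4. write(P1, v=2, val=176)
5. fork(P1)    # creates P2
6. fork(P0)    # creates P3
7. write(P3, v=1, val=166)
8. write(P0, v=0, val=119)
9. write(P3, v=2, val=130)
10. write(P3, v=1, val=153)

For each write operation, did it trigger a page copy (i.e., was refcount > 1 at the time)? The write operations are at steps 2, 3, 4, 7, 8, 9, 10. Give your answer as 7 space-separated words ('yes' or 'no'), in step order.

Op 1: fork(P0) -> P1. 3 ppages; refcounts: pp0:2 pp1:2 pp2:2
Op 2: write(P1, v0, 141). refcount(pp0)=2>1 -> COPY to pp3. 4 ppages; refcounts: pp0:1 pp1:2 pp2:2 pp3:1
Op 3: write(P0, v2, 144). refcount(pp2)=2>1 -> COPY to pp4. 5 ppages; refcounts: pp0:1 pp1:2 pp2:1 pp3:1 pp4:1
Op 4: write(P1, v2, 176). refcount(pp2)=1 -> write in place. 5 ppages; refcounts: pp0:1 pp1:2 pp2:1 pp3:1 pp4:1
Op 5: fork(P1) -> P2. 5 ppages; refcounts: pp0:1 pp1:3 pp2:2 pp3:2 pp4:1
Op 6: fork(P0) -> P3. 5 ppages; refcounts: pp0:2 pp1:4 pp2:2 pp3:2 pp4:2
Op 7: write(P3, v1, 166). refcount(pp1)=4>1 -> COPY to pp5. 6 ppages; refcounts: pp0:2 pp1:3 pp2:2 pp3:2 pp4:2 pp5:1
Op 8: write(P0, v0, 119). refcount(pp0)=2>1 -> COPY to pp6. 7 ppages; refcounts: pp0:1 pp1:3 pp2:2 pp3:2 pp4:2 pp5:1 pp6:1
Op 9: write(P3, v2, 130). refcount(pp4)=2>1 -> COPY to pp7. 8 ppages; refcounts: pp0:1 pp1:3 pp2:2 pp3:2 pp4:1 pp5:1 pp6:1 pp7:1
Op 10: write(P3, v1, 153). refcount(pp5)=1 -> write in place. 8 ppages; refcounts: pp0:1 pp1:3 pp2:2 pp3:2 pp4:1 pp5:1 pp6:1 pp7:1

yes yes no yes yes yes no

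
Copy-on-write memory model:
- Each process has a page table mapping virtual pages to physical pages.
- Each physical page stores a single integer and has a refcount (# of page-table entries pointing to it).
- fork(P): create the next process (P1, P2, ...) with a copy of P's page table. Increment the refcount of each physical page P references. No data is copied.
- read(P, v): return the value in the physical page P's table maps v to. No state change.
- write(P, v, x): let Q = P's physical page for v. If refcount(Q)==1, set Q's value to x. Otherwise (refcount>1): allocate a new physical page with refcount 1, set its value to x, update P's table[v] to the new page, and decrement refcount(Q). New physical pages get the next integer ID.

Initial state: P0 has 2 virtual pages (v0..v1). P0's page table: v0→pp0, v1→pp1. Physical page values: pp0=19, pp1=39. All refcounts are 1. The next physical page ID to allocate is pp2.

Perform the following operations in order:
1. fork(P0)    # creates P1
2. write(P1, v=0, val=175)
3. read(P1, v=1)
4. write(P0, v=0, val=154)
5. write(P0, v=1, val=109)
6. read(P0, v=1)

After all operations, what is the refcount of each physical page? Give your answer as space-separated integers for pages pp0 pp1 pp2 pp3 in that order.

Answer: 1 1 1 1

Derivation:
Op 1: fork(P0) -> P1. 2 ppages; refcounts: pp0:2 pp1:2
Op 2: write(P1, v0, 175). refcount(pp0)=2>1 -> COPY to pp2. 3 ppages; refcounts: pp0:1 pp1:2 pp2:1
Op 3: read(P1, v1) -> 39. No state change.
Op 4: write(P0, v0, 154). refcount(pp0)=1 -> write in place. 3 ppages; refcounts: pp0:1 pp1:2 pp2:1
Op 5: write(P0, v1, 109). refcount(pp1)=2>1 -> COPY to pp3. 4 ppages; refcounts: pp0:1 pp1:1 pp2:1 pp3:1
Op 6: read(P0, v1) -> 109. No state change.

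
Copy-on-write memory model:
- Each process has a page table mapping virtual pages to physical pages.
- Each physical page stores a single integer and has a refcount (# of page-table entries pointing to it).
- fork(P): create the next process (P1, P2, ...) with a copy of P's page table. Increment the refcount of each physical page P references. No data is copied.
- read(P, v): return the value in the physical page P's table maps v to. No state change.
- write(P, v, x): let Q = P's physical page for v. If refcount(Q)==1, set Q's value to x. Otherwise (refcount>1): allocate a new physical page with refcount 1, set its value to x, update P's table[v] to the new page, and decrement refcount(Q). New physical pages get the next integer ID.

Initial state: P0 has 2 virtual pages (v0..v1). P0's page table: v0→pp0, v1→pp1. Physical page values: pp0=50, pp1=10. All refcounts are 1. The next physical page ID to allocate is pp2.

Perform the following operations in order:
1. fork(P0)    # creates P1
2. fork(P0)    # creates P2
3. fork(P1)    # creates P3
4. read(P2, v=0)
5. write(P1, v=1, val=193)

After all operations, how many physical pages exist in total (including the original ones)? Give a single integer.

Op 1: fork(P0) -> P1. 2 ppages; refcounts: pp0:2 pp1:2
Op 2: fork(P0) -> P2. 2 ppages; refcounts: pp0:3 pp1:3
Op 3: fork(P1) -> P3. 2 ppages; refcounts: pp0:4 pp1:4
Op 4: read(P2, v0) -> 50. No state change.
Op 5: write(P1, v1, 193). refcount(pp1)=4>1 -> COPY to pp2. 3 ppages; refcounts: pp0:4 pp1:3 pp2:1

Answer: 3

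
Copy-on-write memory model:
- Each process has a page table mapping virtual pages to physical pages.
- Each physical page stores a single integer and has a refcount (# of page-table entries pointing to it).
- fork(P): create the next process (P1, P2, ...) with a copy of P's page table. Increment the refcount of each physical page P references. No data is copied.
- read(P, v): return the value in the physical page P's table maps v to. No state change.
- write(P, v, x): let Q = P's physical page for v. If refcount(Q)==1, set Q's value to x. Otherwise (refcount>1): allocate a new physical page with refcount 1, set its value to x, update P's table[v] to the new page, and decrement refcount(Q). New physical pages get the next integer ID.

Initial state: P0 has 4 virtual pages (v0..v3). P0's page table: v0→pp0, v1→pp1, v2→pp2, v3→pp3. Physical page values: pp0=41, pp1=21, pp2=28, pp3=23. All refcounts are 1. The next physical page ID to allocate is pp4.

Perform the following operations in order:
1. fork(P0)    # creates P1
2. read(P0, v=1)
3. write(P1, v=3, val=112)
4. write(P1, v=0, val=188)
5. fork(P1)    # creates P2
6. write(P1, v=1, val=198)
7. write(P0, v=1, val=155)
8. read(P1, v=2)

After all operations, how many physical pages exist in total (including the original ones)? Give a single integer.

Answer: 8

Derivation:
Op 1: fork(P0) -> P1. 4 ppages; refcounts: pp0:2 pp1:2 pp2:2 pp3:2
Op 2: read(P0, v1) -> 21. No state change.
Op 3: write(P1, v3, 112). refcount(pp3)=2>1 -> COPY to pp4. 5 ppages; refcounts: pp0:2 pp1:2 pp2:2 pp3:1 pp4:1
Op 4: write(P1, v0, 188). refcount(pp0)=2>1 -> COPY to pp5. 6 ppages; refcounts: pp0:1 pp1:2 pp2:2 pp3:1 pp4:1 pp5:1
Op 5: fork(P1) -> P2. 6 ppages; refcounts: pp0:1 pp1:3 pp2:3 pp3:1 pp4:2 pp5:2
Op 6: write(P1, v1, 198). refcount(pp1)=3>1 -> COPY to pp6. 7 ppages; refcounts: pp0:1 pp1:2 pp2:3 pp3:1 pp4:2 pp5:2 pp6:1
Op 7: write(P0, v1, 155). refcount(pp1)=2>1 -> COPY to pp7. 8 ppages; refcounts: pp0:1 pp1:1 pp2:3 pp3:1 pp4:2 pp5:2 pp6:1 pp7:1
Op 8: read(P1, v2) -> 28. No state change.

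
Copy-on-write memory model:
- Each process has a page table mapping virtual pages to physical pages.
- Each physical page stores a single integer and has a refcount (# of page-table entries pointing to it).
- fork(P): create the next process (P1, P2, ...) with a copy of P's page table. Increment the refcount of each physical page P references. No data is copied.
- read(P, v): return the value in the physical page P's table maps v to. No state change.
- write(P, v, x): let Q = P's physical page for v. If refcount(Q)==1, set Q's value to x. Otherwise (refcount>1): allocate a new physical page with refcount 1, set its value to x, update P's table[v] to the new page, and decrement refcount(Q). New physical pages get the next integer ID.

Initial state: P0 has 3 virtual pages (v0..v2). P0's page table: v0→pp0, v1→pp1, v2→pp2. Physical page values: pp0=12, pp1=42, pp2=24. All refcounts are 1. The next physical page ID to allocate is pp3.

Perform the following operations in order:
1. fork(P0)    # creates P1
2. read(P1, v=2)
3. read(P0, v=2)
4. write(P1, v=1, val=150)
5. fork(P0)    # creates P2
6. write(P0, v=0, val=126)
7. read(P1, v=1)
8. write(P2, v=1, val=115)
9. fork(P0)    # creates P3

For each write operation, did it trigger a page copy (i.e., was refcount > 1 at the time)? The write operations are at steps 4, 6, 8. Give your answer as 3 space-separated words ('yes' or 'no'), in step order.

Op 1: fork(P0) -> P1. 3 ppages; refcounts: pp0:2 pp1:2 pp2:2
Op 2: read(P1, v2) -> 24. No state change.
Op 3: read(P0, v2) -> 24. No state change.
Op 4: write(P1, v1, 150). refcount(pp1)=2>1 -> COPY to pp3. 4 ppages; refcounts: pp0:2 pp1:1 pp2:2 pp3:1
Op 5: fork(P0) -> P2. 4 ppages; refcounts: pp0:3 pp1:2 pp2:3 pp3:1
Op 6: write(P0, v0, 126). refcount(pp0)=3>1 -> COPY to pp4. 5 ppages; refcounts: pp0:2 pp1:2 pp2:3 pp3:1 pp4:1
Op 7: read(P1, v1) -> 150. No state change.
Op 8: write(P2, v1, 115). refcount(pp1)=2>1 -> COPY to pp5. 6 ppages; refcounts: pp0:2 pp1:1 pp2:3 pp3:1 pp4:1 pp5:1
Op 9: fork(P0) -> P3. 6 ppages; refcounts: pp0:2 pp1:2 pp2:4 pp3:1 pp4:2 pp5:1

yes yes yes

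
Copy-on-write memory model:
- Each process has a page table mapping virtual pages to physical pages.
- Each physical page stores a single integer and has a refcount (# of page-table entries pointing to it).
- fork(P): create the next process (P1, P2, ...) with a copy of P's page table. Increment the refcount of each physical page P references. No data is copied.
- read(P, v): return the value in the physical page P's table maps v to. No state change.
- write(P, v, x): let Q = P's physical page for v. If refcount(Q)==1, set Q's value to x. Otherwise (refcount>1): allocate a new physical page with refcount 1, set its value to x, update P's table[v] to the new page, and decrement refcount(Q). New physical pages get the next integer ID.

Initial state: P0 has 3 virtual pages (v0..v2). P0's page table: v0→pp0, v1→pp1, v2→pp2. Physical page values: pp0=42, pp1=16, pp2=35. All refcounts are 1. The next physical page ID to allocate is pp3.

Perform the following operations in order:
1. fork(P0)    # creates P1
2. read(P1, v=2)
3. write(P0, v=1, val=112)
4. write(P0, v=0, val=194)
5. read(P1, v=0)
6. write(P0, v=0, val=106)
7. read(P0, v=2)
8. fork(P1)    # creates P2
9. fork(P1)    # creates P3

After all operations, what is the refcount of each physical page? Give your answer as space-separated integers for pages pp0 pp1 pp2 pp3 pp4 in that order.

Answer: 3 3 4 1 1

Derivation:
Op 1: fork(P0) -> P1. 3 ppages; refcounts: pp0:2 pp1:2 pp2:2
Op 2: read(P1, v2) -> 35. No state change.
Op 3: write(P0, v1, 112). refcount(pp1)=2>1 -> COPY to pp3. 4 ppages; refcounts: pp0:2 pp1:1 pp2:2 pp3:1
Op 4: write(P0, v0, 194). refcount(pp0)=2>1 -> COPY to pp4. 5 ppages; refcounts: pp0:1 pp1:1 pp2:2 pp3:1 pp4:1
Op 5: read(P1, v0) -> 42. No state change.
Op 6: write(P0, v0, 106). refcount(pp4)=1 -> write in place. 5 ppages; refcounts: pp0:1 pp1:1 pp2:2 pp3:1 pp4:1
Op 7: read(P0, v2) -> 35. No state change.
Op 8: fork(P1) -> P2. 5 ppages; refcounts: pp0:2 pp1:2 pp2:3 pp3:1 pp4:1
Op 9: fork(P1) -> P3. 5 ppages; refcounts: pp0:3 pp1:3 pp2:4 pp3:1 pp4:1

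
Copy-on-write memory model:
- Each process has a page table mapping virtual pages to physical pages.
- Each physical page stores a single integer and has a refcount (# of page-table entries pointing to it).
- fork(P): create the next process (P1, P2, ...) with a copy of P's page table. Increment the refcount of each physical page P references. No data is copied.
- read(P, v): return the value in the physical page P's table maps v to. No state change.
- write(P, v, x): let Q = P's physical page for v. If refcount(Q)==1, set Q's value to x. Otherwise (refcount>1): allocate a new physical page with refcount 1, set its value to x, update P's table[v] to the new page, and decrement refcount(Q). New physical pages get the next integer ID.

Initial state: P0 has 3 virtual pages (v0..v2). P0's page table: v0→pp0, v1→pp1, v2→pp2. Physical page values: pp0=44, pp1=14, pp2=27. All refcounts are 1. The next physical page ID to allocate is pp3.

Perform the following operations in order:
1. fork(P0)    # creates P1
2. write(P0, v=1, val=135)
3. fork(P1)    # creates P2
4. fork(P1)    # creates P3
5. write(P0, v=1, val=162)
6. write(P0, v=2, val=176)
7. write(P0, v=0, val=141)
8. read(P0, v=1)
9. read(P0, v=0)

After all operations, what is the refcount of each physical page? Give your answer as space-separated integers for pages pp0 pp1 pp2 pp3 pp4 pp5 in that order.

Op 1: fork(P0) -> P1. 3 ppages; refcounts: pp0:2 pp1:2 pp2:2
Op 2: write(P0, v1, 135). refcount(pp1)=2>1 -> COPY to pp3. 4 ppages; refcounts: pp0:2 pp1:1 pp2:2 pp3:1
Op 3: fork(P1) -> P2. 4 ppages; refcounts: pp0:3 pp1:2 pp2:3 pp3:1
Op 4: fork(P1) -> P3. 4 ppages; refcounts: pp0:4 pp1:3 pp2:4 pp3:1
Op 5: write(P0, v1, 162). refcount(pp3)=1 -> write in place. 4 ppages; refcounts: pp0:4 pp1:3 pp2:4 pp3:1
Op 6: write(P0, v2, 176). refcount(pp2)=4>1 -> COPY to pp4. 5 ppages; refcounts: pp0:4 pp1:3 pp2:3 pp3:1 pp4:1
Op 7: write(P0, v0, 141). refcount(pp0)=4>1 -> COPY to pp5. 6 ppages; refcounts: pp0:3 pp1:3 pp2:3 pp3:1 pp4:1 pp5:1
Op 8: read(P0, v1) -> 162. No state change.
Op 9: read(P0, v0) -> 141. No state change.

Answer: 3 3 3 1 1 1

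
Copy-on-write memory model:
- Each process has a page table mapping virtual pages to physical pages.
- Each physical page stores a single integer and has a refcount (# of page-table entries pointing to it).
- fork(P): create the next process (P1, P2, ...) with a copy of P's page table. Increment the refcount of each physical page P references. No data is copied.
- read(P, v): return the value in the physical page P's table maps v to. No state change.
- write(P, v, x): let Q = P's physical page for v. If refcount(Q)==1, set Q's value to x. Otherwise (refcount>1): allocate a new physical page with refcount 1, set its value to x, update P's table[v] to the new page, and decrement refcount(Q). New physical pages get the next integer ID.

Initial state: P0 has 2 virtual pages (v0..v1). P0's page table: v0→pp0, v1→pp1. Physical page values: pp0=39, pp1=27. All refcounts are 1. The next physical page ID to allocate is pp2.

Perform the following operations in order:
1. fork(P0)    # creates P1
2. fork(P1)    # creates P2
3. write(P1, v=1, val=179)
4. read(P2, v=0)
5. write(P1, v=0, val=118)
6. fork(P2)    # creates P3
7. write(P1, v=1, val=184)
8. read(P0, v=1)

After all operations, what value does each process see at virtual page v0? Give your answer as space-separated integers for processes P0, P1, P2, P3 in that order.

Op 1: fork(P0) -> P1. 2 ppages; refcounts: pp0:2 pp1:2
Op 2: fork(P1) -> P2. 2 ppages; refcounts: pp0:3 pp1:3
Op 3: write(P1, v1, 179). refcount(pp1)=3>1 -> COPY to pp2. 3 ppages; refcounts: pp0:3 pp1:2 pp2:1
Op 4: read(P2, v0) -> 39. No state change.
Op 5: write(P1, v0, 118). refcount(pp0)=3>1 -> COPY to pp3. 4 ppages; refcounts: pp0:2 pp1:2 pp2:1 pp3:1
Op 6: fork(P2) -> P3. 4 ppages; refcounts: pp0:3 pp1:3 pp2:1 pp3:1
Op 7: write(P1, v1, 184). refcount(pp2)=1 -> write in place. 4 ppages; refcounts: pp0:3 pp1:3 pp2:1 pp3:1
Op 8: read(P0, v1) -> 27. No state change.
P0: v0 -> pp0 = 39
P1: v0 -> pp3 = 118
P2: v0 -> pp0 = 39
P3: v0 -> pp0 = 39

Answer: 39 118 39 39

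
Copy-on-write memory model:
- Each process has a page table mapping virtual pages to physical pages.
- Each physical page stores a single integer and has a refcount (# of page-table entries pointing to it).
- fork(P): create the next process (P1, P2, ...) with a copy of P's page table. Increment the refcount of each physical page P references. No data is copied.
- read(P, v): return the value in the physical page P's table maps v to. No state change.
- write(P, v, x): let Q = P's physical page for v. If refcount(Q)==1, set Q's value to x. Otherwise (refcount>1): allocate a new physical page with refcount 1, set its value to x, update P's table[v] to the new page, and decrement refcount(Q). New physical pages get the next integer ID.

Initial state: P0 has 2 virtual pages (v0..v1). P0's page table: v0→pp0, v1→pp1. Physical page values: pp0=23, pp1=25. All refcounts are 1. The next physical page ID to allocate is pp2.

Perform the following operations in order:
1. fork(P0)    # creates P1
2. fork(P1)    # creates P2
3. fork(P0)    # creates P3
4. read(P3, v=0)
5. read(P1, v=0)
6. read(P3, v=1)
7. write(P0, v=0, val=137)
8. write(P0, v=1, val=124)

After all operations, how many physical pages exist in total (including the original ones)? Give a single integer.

Op 1: fork(P0) -> P1. 2 ppages; refcounts: pp0:2 pp1:2
Op 2: fork(P1) -> P2. 2 ppages; refcounts: pp0:3 pp1:3
Op 3: fork(P0) -> P3. 2 ppages; refcounts: pp0:4 pp1:4
Op 4: read(P3, v0) -> 23. No state change.
Op 5: read(P1, v0) -> 23. No state change.
Op 6: read(P3, v1) -> 25. No state change.
Op 7: write(P0, v0, 137). refcount(pp0)=4>1 -> COPY to pp2. 3 ppages; refcounts: pp0:3 pp1:4 pp2:1
Op 8: write(P0, v1, 124). refcount(pp1)=4>1 -> COPY to pp3. 4 ppages; refcounts: pp0:3 pp1:3 pp2:1 pp3:1

Answer: 4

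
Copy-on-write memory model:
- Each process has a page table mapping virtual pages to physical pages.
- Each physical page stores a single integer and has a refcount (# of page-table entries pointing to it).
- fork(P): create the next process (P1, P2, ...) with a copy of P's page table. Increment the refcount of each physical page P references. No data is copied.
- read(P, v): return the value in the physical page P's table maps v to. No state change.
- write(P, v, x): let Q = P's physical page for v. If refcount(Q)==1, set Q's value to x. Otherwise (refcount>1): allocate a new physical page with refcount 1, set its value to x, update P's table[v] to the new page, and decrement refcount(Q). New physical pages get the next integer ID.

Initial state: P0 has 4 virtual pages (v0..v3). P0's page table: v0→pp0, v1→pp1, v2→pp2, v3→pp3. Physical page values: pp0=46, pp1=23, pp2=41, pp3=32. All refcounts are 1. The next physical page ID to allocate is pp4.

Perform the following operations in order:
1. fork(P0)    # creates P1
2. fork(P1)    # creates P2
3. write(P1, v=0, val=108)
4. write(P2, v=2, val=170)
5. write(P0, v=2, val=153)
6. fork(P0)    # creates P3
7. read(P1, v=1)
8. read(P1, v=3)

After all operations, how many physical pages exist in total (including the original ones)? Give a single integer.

Op 1: fork(P0) -> P1. 4 ppages; refcounts: pp0:2 pp1:2 pp2:2 pp3:2
Op 2: fork(P1) -> P2. 4 ppages; refcounts: pp0:3 pp1:3 pp2:3 pp3:3
Op 3: write(P1, v0, 108). refcount(pp0)=3>1 -> COPY to pp4. 5 ppages; refcounts: pp0:2 pp1:3 pp2:3 pp3:3 pp4:1
Op 4: write(P2, v2, 170). refcount(pp2)=3>1 -> COPY to pp5. 6 ppages; refcounts: pp0:2 pp1:3 pp2:2 pp3:3 pp4:1 pp5:1
Op 5: write(P0, v2, 153). refcount(pp2)=2>1 -> COPY to pp6. 7 ppages; refcounts: pp0:2 pp1:3 pp2:1 pp3:3 pp4:1 pp5:1 pp6:1
Op 6: fork(P0) -> P3. 7 ppages; refcounts: pp0:3 pp1:4 pp2:1 pp3:4 pp4:1 pp5:1 pp6:2
Op 7: read(P1, v1) -> 23. No state change.
Op 8: read(P1, v3) -> 32. No state change.

Answer: 7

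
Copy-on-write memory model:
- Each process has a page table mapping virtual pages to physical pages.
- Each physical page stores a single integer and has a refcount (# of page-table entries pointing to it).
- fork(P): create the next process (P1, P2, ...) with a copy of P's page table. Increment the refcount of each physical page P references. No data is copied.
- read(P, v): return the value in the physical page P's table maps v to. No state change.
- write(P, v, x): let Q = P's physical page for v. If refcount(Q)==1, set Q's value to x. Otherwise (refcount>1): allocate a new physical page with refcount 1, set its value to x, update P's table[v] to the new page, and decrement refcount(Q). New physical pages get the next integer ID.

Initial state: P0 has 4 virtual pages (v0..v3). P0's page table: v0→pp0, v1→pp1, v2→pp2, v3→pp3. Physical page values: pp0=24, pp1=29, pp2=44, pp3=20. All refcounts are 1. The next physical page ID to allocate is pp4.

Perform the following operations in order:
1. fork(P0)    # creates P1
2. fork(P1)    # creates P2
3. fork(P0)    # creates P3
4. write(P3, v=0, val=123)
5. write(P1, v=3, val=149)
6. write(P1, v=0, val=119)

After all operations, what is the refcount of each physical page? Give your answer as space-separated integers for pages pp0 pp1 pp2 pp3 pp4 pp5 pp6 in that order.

Answer: 2 4 4 3 1 1 1

Derivation:
Op 1: fork(P0) -> P1. 4 ppages; refcounts: pp0:2 pp1:2 pp2:2 pp3:2
Op 2: fork(P1) -> P2. 4 ppages; refcounts: pp0:3 pp1:3 pp2:3 pp3:3
Op 3: fork(P0) -> P3. 4 ppages; refcounts: pp0:4 pp1:4 pp2:4 pp3:4
Op 4: write(P3, v0, 123). refcount(pp0)=4>1 -> COPY to pp4. 5 ppages; refcounts: pp0:3 pp1:4 pp2:4 pp3:4 pp4:1
Op 5: write(P1, v3, 149). refcount(pp3)=4>1 -> COPY to pp5. 6 ppages; refcounts: pp0:3 pp1:4 pp2:4 pp3:3 pp4:1 pp5:1
Op 6: write(P1, v0, 119). refcount(pp0)=3>1 -> COPY to pp6. 7 ppages; refcounts: pp0:2 pp1:4 pp2:4 pp3:3 pp4:1 pp5:1 pp6:1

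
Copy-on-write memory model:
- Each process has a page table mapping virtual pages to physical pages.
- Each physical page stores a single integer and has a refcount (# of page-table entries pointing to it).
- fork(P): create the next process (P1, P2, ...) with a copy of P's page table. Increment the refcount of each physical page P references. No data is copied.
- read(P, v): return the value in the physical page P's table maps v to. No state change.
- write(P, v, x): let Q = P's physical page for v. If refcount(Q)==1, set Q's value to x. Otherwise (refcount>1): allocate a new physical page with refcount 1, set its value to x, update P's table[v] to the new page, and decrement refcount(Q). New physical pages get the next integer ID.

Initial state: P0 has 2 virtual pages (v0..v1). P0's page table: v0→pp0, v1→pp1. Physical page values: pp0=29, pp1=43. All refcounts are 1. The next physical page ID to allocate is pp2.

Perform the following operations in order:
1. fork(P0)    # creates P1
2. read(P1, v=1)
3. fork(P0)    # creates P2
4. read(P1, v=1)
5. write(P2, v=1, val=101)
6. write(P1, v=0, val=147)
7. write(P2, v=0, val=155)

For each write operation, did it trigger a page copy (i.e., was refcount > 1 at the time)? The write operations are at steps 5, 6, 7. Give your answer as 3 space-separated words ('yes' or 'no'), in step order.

Op 1: fork(P0) -> P1. 2 ppages; refcounts: pp0:2 pp1:2
Op 2: read(P1, v1) -> 43. No state change.
Op 3: fork(P0) -> P2. 2 ppages; refcounts: pp0:3 pp1:3
Op 4: read(P1, v1) -> 43. No state change.
Op 5: write(P2, v1, 101). refcount(pp1)=3>1 -> COPY to pp2. 3 ppages; refcounts: pp0:3 pp1:2 pp2:1
Op 6: write(P1, v0, 147). refcount(pp0)=3>1 -> COPY to pp3. 4 ppages; refcounts: pp0:2 pp1:2 pp2:1 pp3:1
Op 7: write(P2, v0, 155). refcount(pp0)=2>1 -> COPY to pp4. 5 ppages; refcounts: pp0:1 pp1:2 pp2:1 pp3:1 pp4:1

yes yes yes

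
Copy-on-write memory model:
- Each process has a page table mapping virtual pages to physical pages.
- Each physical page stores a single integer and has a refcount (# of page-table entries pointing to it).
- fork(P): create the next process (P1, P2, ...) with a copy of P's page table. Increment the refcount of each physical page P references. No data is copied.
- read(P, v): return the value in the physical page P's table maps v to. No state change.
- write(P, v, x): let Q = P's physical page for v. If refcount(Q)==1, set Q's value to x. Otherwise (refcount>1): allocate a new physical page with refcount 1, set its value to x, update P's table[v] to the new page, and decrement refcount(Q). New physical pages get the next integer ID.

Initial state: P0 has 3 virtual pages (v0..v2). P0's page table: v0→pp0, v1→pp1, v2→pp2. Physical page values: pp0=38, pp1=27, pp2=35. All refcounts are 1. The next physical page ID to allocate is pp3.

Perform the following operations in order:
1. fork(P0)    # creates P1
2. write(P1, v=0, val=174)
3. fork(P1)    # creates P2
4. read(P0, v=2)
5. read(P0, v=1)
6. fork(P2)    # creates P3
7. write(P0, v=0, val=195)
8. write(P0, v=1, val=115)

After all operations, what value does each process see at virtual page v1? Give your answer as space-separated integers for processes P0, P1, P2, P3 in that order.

Op 1: fork(P0) -> P1. 3 ppages; refcounts: pp0:2 pp1:2 pp2:2
Op 2: write(P1, v0, 174). refcount(pp0)=2>1 -> COPY to pp3. 4 ppages; refcounts: pp0:1 pp1:2 pp2:2 pp3:1
Op 3: fork(P1) -> P2. 4 ppages; refcounts: pp0:1 pp1:3 pp2:3 pp3:2
Op 4: read(P0, v2) -> 35. No state change.
Op 5: read(P0, v1) -> 27. No state change.
Op 6: fork(P2) -> P3. 4 ppages; refcounts: pp0:1 pp1:4 pp2:4 pp3:3
Op 7: write(P0, v0, 195). refcount(pp0)=1 -> write in place. 4 ppages; refcounts: pp0:1 pp1:4 pp2:4 pp3:3
Op 8: write(P0, v1, 115). refcount(pp1)=4>1 -> COPY to pp4. 5 ppages; refcounts: pp0:1 pp1:3 pp2:4 pp3:3 pp4:1
P0: v1 -> pp4 = 115
P1: v1 -> pp1 = 27
P2: v1 -> pp1 = 27
P3: v1 -> pp1 = 27

Answer: 115 27 27 27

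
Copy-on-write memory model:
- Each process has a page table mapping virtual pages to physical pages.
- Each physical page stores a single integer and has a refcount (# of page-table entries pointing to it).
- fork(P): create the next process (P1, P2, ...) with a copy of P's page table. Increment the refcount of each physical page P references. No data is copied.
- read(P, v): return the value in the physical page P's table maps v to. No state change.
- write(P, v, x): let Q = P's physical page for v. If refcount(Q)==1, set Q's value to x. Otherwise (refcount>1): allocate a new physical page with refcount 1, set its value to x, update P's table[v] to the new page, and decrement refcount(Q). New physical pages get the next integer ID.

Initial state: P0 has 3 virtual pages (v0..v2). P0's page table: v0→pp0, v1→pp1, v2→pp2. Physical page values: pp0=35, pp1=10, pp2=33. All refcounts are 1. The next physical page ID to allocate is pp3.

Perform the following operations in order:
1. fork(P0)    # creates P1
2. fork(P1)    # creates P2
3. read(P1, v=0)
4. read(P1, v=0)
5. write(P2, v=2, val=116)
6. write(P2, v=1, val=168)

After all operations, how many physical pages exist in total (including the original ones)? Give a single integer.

Answer: 5

Derivation:
Op 1: fork(P0) -> P1. 3 ppages; refcounts: pp0:2 pp1:2 pp2:2
Op 2: fork(P1) -> P2. 3 ppages; refcounts: pp0:3 pp1:3 pp2:3
Op 3: read(P1, v0) -> 35. No state change.
Op 4: read(P1, v0) -> 35. No state change.
Op 5: write(P2, v2, 116). refcount(pp2)=3>1 -> COPY to pp3. 4 ppages; refcounts: pp0:3 pp1:3 pp2:2 pp3:1
Op 6: write(P2, v1, 168). refcount(pp1)=3>1 -> COPY to pp4. 5 ppages; refcounts: pp0:3 pp1:2 pp2:2 pp3:1 pp4:1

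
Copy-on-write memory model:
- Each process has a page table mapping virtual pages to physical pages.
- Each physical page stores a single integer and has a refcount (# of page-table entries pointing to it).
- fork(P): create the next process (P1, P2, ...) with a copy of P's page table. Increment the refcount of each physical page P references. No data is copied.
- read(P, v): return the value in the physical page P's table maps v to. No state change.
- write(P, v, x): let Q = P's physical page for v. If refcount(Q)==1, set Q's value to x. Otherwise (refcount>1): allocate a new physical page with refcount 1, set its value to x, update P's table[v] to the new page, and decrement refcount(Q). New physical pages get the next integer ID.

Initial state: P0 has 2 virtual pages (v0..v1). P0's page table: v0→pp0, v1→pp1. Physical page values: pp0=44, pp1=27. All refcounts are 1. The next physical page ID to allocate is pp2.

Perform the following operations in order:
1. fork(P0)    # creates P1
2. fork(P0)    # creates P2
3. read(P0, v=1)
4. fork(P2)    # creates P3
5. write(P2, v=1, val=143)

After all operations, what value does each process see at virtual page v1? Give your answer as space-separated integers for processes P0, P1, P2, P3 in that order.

Op 1: fork(P0) -> P1. 2 ppages; refcounts: pp0:2 pp1:2
Op 2: fork(P0) -> P2. 2 ppages; refcounts: pp0:3 pp1:3
Op 3: read(P0, v1) -> 27. No state change.
Op 4: fork(P2) -> P3. 2 ppages; refcounts: pp0:4 pp1:4
Op 5: write(P2, v1, 143). refcount(pp1)=4>1 -> COPY to pp2. 3 ppages; refcounts: pp0:4 pp1:3 pp2:1
P0: v1 -> pp1 = 27
P1: v1 -> pp1 = 27
P2: v1 -> pp2 = 143
P3: v1 -> pp1 = 27

Answer: 27 27 143 27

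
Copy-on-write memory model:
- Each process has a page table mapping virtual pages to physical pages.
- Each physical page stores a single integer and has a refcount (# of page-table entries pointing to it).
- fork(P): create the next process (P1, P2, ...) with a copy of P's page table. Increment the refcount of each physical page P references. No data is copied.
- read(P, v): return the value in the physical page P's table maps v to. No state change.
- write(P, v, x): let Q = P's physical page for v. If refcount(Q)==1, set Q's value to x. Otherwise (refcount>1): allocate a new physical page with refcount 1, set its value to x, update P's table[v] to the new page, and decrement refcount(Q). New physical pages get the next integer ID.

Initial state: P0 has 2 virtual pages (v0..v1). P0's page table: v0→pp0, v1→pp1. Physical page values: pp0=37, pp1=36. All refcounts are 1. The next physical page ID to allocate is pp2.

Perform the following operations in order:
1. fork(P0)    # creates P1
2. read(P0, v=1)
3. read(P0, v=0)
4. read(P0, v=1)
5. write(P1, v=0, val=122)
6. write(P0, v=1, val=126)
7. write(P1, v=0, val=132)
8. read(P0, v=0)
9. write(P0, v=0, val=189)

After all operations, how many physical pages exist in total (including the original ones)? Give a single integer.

Answer: 4

Derivation:
Op 1: fork(P0) -> P1. 2 ppages; refcounts: pp0:2 pp1:2
Op 2: read(P0, v1) -> 36. No state change.
Op 3: read(P0, v0) -> 37. No state change.
Op 4: read(P0, v1) -> 36. No state change.
Op 5: write(P1, v0, 122). refcount(pp0)=2>1 -> COPY to pp2. 3 ppages; refcounts: pp0:1 pp1:2 pp2:1
Op 6: write(P0, v1, 126). refcount(pp1)=2>1 -> COPY to pp3. 4 ppages; refcounts: pp0:1 pp1:1 pp2:1 pp3:1
Op 7: write(P1, v0, 132). refcount(pp2)=1 -> write in place. 4 ppages; refcounts: pp0:1 pp1:1 pp2:1 pp3:1
Op 8: read(P0, v0) -> 37. No state change.
Op 9: write(P0, v0, 189). refcount(pp0)=1 -> write in place. 4 ppages; refcounts: pp0:1 pp1:1 pp2:1 pp3:1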